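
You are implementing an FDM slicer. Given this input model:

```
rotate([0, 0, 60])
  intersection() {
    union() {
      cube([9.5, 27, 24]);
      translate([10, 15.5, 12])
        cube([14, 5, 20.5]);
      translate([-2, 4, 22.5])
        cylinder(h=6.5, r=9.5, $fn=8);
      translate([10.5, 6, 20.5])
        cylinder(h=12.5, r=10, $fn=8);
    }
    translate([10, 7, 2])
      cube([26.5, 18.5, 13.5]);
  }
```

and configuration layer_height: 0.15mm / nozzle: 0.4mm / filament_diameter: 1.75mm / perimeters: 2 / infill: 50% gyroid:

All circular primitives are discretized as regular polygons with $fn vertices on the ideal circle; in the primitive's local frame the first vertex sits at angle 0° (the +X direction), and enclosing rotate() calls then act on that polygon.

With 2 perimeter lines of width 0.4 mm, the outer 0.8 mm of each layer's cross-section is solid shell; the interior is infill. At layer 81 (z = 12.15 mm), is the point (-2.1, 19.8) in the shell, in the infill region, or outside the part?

At z = 12.15 mm: the 9.5×27 cube contributes its full rectangle; the 14×5 cube at (10, 15.5) contributes its full rectangle; the cylinder at (-2, 4) does not reach this height (z outside [22.5, 29]); the cylinder at (10.5, 6) does not reach this height (z outside [20.5, 33]); Combining (union): the 2 present regions are separate (no shared area or edge), so areas and boundary lengths simply add and each stays a separate island — 2 connected regions; the cube at (10, 7) (footprint 26.5×18.5) is included at this height; Taking the intersection: the 26.5×18.5 cube at (10, 7) partially overlaps that combined region; clipping to the common part keeps 70.00 mm² — 1 connected region; (rotated 60° about Z; rotation is an isometry so areas/perimeters/island counts are preserved). Overall, the cross-section is a single solid region. Undo the 60° rotation: the query point maps to (16.097, 11.719) in the un-rotated model frame. The nearest boundary edge runs (24.00, 15.50)→(10.00, 15.50); distance from the point to it = 3.78 mm. The point is not inside any of the regions above, so it lies outside the cross-section (3.78 mm from the nearest boundary).

outside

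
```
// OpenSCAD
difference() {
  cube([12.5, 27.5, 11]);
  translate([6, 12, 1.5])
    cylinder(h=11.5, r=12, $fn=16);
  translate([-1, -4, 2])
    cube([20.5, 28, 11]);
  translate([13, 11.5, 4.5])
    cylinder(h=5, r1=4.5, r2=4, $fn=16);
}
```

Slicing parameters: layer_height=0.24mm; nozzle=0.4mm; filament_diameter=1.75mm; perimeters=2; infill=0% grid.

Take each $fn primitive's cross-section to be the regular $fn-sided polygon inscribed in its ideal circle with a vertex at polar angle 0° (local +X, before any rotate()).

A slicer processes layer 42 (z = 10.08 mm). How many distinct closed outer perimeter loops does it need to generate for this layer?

1

At z = 10.08 mm: the cube is present — its section is the full 12.5×27.5 rectangle; the r=12 cylinder at (6, 12) contributes a regular 16-gon of circumradius 12; the cube at (-1, -4) (footprint 20.5×28) is included at this height; the cone at (13, 11.5) is not intersected at this z (z outside [4.5, 9.5]); After the difference (first − rest): starting from the 12.5×27.5 cube, the r=12 cylinder at (6, 12) partially overlaps it — only the 281.80 mm² overlap (of its 440.85 mm²) is removed, clipping the outline; the 20.5×28 cube at (-1, -4) partially overlaps it — only the 18.20 mm² overlap (of its 574.00 mm²) is removed, clipping the outline — 1 connected region. The result has 1 disconnected region.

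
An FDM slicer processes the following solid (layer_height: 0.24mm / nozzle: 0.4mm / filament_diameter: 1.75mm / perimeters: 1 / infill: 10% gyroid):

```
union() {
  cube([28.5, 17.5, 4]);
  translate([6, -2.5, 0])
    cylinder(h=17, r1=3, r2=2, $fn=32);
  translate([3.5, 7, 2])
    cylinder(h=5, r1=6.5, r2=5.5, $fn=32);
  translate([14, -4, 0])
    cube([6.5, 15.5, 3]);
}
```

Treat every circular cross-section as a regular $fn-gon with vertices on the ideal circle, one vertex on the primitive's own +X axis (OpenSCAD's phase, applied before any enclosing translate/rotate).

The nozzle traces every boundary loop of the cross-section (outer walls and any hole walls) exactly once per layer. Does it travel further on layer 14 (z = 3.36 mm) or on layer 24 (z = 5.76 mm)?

layer 14 (z = 3.36 mm)

Layer 14 (z = 3.36): the cube is present — its section is the full 28.5×17.5 rectangle (perimeter 92.00 mm); the cone at (6, -2.5): at t=0.198 of its height the radius interpolates to r₁+(r₂−r₁)t = 2.802, giving a regular 32-gon of that circumradius (perimeter = 2·32·2.802·sin(180°/32) = 17.58 mm); the cone at (3.5, 7) (r1=6.5→r2=5.5) has section circumradius 6.228 here — a regular 32-gon (perimeter = 2·32·6.228·sin(180°/32) = 39.07 mm); the cube at (14, -4) does not reach this height (z outside [0, 3]); Merging all regions: the regions partially overlap (shared area 102.06 mm²), so the edge portions inside another operand are dropped and the merged outline is re-measured after clipping — boundary = 106.34 mm. So its perimeter = 106.34 mm. Layer 24 (z = 5.76): the cube is not intersected at this z (z outside [0, 4]); the cone at (6, -2.5): at t=0.339 of its height the radius interpolates to r₁+(r₂−r₁)t = 2.661, giving a regular 32-gon of that circumradius (perimeter = 2·32·2.661·sin(180°/32) = 16.69 mm); the cone at (3.5, 7) contributes a regular 32-gon of circumradius 5.748 (interpolated between r1=6.5 and r2=5.5 at t=0.752) (perimeter = 2·32·5.748·sin(180°/32) = 36.06 mm); the cube at (14, -4) is not intersected at this z (z outside [0, 3]); Combining (union): the 2 present regions are separate (no shared area or edge), so areas and boundary lengths simply add and each stays a separate island — boundary = 52.75 mm. So its perimeter = 52.75 mm. Layer 14 is larger (106.34 vs 52.75 mm).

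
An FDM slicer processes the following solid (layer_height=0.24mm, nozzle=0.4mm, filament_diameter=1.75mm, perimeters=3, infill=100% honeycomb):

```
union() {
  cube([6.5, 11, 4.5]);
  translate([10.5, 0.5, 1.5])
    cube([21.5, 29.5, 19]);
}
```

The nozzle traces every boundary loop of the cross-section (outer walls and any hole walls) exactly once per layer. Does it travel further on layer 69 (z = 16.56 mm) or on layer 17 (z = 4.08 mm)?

Layer 69 (z = 16.56): the cube is not intersected at this z (z outside [0, 4.5]); the cube at (10.5, 0.5) (footprint 21.5×29.5) is included at this height (perimeter 102.00 mm); Taking the union: only the 21.5×29.5 cube at (10.5, 0.5) is present, so the union is just that shape — boundary = 102.00 mm. So its perimeter = 102.00 mm. Layer 17 (z = 4.08): the cube (footprint 6.5×11) is included at this height (perimeter 35.00 mm); the cube at (10.5, 0.5) is present — its section is the full 21.5×29.5 rectangle (perimeter 102.00 mm); Combining (union): the 2 present regions are separate (no shared area or edge), so areas and boundary lengths simply add and each stays a separate island — boundary = 137.00 mm. So its perimeter = 137.00 mm. Layer 17 is larger (137.00 vs 102.00 mm).

layer 17 (z = 4.08 mm)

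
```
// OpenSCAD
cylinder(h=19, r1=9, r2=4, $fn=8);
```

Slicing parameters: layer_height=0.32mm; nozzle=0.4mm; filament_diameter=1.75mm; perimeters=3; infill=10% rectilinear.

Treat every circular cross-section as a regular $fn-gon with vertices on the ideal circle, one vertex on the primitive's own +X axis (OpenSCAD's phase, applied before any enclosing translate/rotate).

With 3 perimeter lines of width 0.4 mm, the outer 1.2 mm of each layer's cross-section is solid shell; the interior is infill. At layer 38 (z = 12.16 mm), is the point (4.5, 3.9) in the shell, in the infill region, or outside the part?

outside

At z = 12.16 mm: the cone contributes a regular 8-gon of circumradius 5.800 (interpolated between r1=9 and r2=4 at t=0.640). Overall, the cross-section is a single solid region. The nearest boundary edge runs (5.80, 0.00)→(4.10, 4.10); distance from the point to it = 0.29 mm. The point is not inside any of the regions above, so it lies outside the cross-section (0.29 mm from the nearest boundary).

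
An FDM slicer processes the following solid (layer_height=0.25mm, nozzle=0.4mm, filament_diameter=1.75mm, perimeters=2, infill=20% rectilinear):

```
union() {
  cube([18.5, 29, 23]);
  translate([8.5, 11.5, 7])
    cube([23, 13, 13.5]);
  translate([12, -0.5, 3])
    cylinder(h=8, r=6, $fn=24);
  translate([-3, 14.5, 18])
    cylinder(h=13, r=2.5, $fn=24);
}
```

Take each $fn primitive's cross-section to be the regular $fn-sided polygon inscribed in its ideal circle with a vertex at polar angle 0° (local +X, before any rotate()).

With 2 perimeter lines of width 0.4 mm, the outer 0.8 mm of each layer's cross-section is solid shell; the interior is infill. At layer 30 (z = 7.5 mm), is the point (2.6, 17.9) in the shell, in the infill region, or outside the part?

At z = 7.5 mm: the cube (footprint 18.5×29) is included at this height; the cube at (8.5, 11.5) is present — its section is the full 23×13 rectangle; the r=6 cylinder at (12, -0.5) gives a regular 24-gon of circumradius 6 (constant along its height); the cylinder at (-3, 14.5) does not reach this height (z outside [18, 31]); Combining (union): the regions partially overlap (shared area 179.94 mm²), so overlapping operands fuse into one piece — 1 connected region. Overall, the cross-section is a single solid region. The nearest boundary edge runs (0.00, 0.00)→(0.00, 29.00); distance from the point to it = 2.60 mm. The point is inside the cross-section and 2.60 mm from the nearest boundary — more than the 0.8 mm shell width (2 × 0.4), so it's in the infill interior.

infill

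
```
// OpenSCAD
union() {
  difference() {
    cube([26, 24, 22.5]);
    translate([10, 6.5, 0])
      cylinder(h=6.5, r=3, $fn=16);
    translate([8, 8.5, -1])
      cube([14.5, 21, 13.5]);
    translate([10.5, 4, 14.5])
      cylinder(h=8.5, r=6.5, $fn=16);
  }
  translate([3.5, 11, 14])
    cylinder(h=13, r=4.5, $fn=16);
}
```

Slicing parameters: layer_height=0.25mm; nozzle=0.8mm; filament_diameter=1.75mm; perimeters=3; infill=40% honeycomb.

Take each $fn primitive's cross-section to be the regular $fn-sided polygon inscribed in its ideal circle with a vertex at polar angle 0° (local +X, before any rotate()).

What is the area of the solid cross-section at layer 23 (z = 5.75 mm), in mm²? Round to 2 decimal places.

374.59 mm²

At z = 5.75 mm: the 26×24 cube contributes its full rectangle (area 624.00 mm²); the r=3 cylinder at (10, 6.5) gives a regular 16-gon of circumradius 3 (constant along its height) (area = (16/2)·3.000²·sin(360°/16) = 27.55 mm²); the cube at (8, 8.5) is present — its section is the full 14.5×21 rectangle (area 304.50 mm²); the cylinder at (10.5, 4) is not intersected at this z (z outside [14.5, 23]); Taking the first minus the rest: starting from the 26×24 cube (624.00 mm²), the r=3 cylinder at (10, 6.5) lies wholly inside it (removes its full 27.55 mm² and its 18.73 mm outline becomes a hole wall); the 14.5×21 cube at (8, 8.5) partially overlaps it — only the 221.86 mm² overlap (of its 304.50 mm²) is removed, clipping the outline — area = 374.59 mm²; the cylinder at (3.5, 11) does not reach this height (z outside [14, 27]); Combining (union): only the result so far is present, so the union is just that shape — area = 374.59 mm². Overall, the cross-section is a single solid region. Net area = 374.59 mm².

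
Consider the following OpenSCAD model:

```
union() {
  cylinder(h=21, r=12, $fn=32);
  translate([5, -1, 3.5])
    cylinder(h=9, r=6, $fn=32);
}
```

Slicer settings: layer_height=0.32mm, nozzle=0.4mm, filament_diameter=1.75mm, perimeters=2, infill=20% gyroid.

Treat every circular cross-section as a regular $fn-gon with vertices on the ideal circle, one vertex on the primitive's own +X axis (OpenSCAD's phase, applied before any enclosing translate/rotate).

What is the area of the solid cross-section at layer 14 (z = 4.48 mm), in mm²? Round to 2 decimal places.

At z = 4.48 mm: the r=12 cylinder gives a regular 32-gon of circumradius 12 (constant along its height) (area = (32/2)·12.000²·sin(360°/32) = 449.49 mm²); the r=6 cylinder at (5, -1) gives a regular 32-gon of circumradius 6 (constant along its height) (area = (32/2)·6.000²·sin(360°/32) = 112.37 mm²); Merging all regions: the r=6 cylinder at (5, -1) lies entirely inside the r=12 cylinder, so the union is just the r=12 cylinder — area = 449.49 mm². Overall, the cross-section is a single solid region. Net area = 449.49 mm².

449.49 mm²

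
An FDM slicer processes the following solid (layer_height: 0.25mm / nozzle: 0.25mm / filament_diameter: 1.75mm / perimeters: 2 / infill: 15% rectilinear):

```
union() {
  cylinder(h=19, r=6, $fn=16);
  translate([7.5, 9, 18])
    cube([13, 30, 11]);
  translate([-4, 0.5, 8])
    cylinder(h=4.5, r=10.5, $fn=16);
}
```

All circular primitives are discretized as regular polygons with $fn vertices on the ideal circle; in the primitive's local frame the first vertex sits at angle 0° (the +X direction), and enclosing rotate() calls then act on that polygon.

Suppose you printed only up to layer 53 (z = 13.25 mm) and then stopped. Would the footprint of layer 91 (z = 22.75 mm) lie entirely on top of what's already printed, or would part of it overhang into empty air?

part overhangs

Compare the two slices. At z = 13.25: the cylinder: section is a regular 16-gon, circumradius r=6 (area = (16/2)·6.000²·sin(360°/16) = 110.21 mm²); the cube at (7.5, 9) does not reach this height (z outside [18, 29]); the cylinder at (-4, 0.5) is not intersected at this z (z outside [8, 12.5]); Merging all regions: only the r=6 cylinder is present, so the union is just that shape — area = 110.21 mm². At z = 22.75: the cylinder is not intersected at this z (z outside [0, 19]); the 13×30 cube at (7.5, 9) contributes its full rectangle (area 390.00 mm²); the cylinder at (-4, 0.5) does not reach this height (z outside [8, 12.5]); Merging all regions: only the 13×30 cube at (7.5, 9) is present, so the union is just that shape — area = 390.00 mm². Checking containment: at z = 22.75 the cross-section extends beyond the z = 13.25 cross-section by about 390.00 mm².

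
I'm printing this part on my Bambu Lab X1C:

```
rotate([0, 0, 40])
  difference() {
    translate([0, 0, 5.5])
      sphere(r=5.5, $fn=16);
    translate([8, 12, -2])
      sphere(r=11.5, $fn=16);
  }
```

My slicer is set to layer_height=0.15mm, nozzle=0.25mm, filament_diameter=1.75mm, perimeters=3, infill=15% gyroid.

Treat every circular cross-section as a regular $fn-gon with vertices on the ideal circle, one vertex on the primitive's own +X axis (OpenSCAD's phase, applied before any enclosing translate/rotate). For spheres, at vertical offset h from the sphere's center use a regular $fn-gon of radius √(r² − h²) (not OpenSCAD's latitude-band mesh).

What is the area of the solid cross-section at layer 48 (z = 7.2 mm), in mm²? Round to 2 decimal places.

83.76 mm²

At z = 7.2 mm: the r=5.5 sphere slices to a regular 16-gon of circumradius 5.231 (√(r²−h²) with h=1.7 from center) (area = (16/2)·5.231²·sin(360°/16) = 83.76 mm²); the r=11.5 sphere at (8, 12) slices to a regular 16-gon of circumradius 6.900 (√(r²−h²) with h=9.2 from center) (area = (16/2)·6.900²·sin(360°/16) = 145.76 mm²); Subtracting the remaining from the first: starting from the r=5.5 sphere (83.76 mm²), the r=11.5 sphere at (8, 12) misses the remaining region (no effect) — area = 83.76 mm²; (whole slice rotated 40° about Z — lengths, areas and connectivity unchanged). Overall, the cross-section is a single solid region. Net area = 83.76 mm².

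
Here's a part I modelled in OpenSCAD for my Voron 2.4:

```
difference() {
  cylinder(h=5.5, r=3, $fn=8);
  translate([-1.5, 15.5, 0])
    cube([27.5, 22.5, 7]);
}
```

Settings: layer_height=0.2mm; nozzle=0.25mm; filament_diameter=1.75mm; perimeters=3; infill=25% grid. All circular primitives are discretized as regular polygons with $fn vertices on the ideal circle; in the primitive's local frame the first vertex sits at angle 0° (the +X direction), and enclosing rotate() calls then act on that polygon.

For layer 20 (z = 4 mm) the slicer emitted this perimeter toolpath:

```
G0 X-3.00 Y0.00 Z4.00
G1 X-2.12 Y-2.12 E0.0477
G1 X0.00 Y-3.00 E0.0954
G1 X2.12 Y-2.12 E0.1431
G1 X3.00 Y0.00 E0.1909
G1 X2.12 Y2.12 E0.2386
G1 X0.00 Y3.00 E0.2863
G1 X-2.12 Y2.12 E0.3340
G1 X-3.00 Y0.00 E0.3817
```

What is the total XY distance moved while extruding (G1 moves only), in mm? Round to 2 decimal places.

Sum the Euclidean lengths of each G1 segment: total = 18.36 mm.

18.36 mm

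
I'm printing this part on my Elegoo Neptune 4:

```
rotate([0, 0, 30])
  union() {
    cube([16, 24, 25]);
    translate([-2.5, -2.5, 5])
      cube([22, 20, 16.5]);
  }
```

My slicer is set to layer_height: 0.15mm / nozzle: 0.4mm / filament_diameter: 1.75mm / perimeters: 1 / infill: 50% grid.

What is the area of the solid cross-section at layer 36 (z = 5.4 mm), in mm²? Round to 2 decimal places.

544.00 mm²

At z = 5.4 mm: the cube (footprint 16×24) is included at this height (area 384.00 mm²); the cube at (-2.5, -2.5) (footprint 22×20) is included at this height (area 440.00 mm²); Merging all regions: the regions partially overlap — summed areas 824.00 mm² minus the doubly-counted overlap 280.00 mm² gives 544.00 mm² — area = 544.00 mm²; (whole slice rotated 30° about Z — lengths, areas and connectivity unchanged). Overall, the cross-section is a single solid region. Net area = 544.00 mm².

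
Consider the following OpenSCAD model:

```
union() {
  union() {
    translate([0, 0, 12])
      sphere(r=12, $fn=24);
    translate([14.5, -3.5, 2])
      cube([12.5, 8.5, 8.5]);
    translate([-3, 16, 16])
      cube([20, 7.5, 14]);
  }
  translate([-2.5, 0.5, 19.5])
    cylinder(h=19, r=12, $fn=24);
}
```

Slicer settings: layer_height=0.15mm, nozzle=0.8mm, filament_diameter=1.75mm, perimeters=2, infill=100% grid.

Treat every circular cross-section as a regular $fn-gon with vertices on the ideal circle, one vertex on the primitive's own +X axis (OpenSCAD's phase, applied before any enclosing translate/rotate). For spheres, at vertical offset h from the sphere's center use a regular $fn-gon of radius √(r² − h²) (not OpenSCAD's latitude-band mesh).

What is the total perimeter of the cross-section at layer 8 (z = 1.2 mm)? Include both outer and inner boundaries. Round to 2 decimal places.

At z = 1.2 mm: the r=12 sphere slices to a regular 24-gon of circumradius 5.231 (√(r²−h²) with h=10.8 from center) (perimeter = 2·24·5.231·sin(180°/24) = 32.77 mm); the cube at (14.5, -3.5) is absent (z outside [2, 10.5]); the cube at (-3, 16) is absent (z outside [16, 30]); Combining (union): only the r=12 sphere is present, so the union is just that shape — boundary = 32.77 mm; the cylinder at (-2.5, 0.5) is absent (z outside [19.5, 38.5]); Merging all regions: only the result so far is present, so the union is just that shape — boundary = 32.77 mm. Overall, the cross-section is a single solid region. Total boundary length (outer) = 32.77 mm.

32.77 mm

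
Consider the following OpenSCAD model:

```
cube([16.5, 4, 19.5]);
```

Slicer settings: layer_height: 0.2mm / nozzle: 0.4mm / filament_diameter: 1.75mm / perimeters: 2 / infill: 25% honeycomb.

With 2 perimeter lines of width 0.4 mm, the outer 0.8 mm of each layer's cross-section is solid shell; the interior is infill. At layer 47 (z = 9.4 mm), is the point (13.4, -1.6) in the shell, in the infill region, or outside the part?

outside

At z = 9.4 mm: the 16.5×4 cube contributes its full rectangle. Overall, the cross-section is a single solid region. The nearest boundary edge runs (0.00, 0.00)→(16.50, 0.00); distance from the point to it = 1.60 mm. The point is not inside any of the regions above, so it lies outside the cross-section (1.60 mm from the nearest boundary).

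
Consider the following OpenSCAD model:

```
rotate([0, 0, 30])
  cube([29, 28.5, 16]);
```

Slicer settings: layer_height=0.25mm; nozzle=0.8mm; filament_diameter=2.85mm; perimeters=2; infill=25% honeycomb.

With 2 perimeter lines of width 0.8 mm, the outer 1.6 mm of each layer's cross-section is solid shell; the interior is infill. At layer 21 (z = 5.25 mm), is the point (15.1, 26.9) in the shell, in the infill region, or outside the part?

At z = 5.25 mm: the cube (footprint 29×28.5) is included at this height; (whole slice rotated 30° about Z — lengths, areas and connectivity unchanged). Overall, the cross-section is a single solid region. Undo the 30° rotation: the query point maps to (26.527, 15.746) in the un-rotated model frame. The nearest boundary edge runs (29.00, 0.00)→(29.00, 28.50); distance from the point to it = 2.47 mm. The point is inside the cross-section and 2.47 mm from the nearest boundary — more than the 1.6 mm shell width (2 × 0.8), so it's in the infill interior.

infill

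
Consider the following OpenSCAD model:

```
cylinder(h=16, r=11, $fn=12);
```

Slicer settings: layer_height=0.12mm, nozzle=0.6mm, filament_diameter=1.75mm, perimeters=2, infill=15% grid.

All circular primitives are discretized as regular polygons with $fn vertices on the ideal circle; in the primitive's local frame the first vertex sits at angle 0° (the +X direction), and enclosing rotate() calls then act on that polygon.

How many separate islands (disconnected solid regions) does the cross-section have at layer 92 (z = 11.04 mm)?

At z = 11.04 mm: the r=11 cylinder contributes a regular 12-gon of circumradius 11. Overall, the cross-section is a single solid region. Island count = 1.

1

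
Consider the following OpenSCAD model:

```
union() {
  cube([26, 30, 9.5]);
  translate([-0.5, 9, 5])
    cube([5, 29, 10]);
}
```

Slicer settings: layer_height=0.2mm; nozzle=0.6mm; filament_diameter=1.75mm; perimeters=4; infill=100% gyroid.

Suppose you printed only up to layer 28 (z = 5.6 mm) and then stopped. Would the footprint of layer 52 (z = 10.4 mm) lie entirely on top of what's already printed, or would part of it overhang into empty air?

Compare the two slices. At z = 5.6: the cube (footprint 26×30) is included at this height (area 780.00 mm²); the cube at (-0.5, 9) is present — its section is the full 5×29 rectangle (area 145.00 mm²); Combining (union): the regions partially overlap — summed areas 925.00 mm² minus the doubly-counted overlap 94.50 mm² gives 830.50 mm² — area = 830.50 mm². At z = 10.4: the cube is not intersected at this z (z outside [0, 9.5]); the 5×29 cube at (-0.5, 9) contributes its full rectangle (area 145.00 mm²); Combining (union): only the 5×29 cube at (-0.5, 9) is present, so the union is just that shape — area = 145.00 mm². Checking containment: the cross-section at z = 10.4 is a subset of the cross-section at z = 5.6.

entirely on top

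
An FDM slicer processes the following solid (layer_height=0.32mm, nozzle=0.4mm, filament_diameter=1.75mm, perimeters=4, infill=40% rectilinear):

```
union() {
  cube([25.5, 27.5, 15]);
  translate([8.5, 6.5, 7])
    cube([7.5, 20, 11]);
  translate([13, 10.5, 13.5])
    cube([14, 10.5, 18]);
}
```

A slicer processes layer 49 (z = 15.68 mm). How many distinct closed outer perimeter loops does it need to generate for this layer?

1

At z = 15.68 mm: the cube is not intersected at this z (z outside [0, 15]); the cube at (8.5, 6.5) (footprint 7.5×20) is included at this height; the cube at (13, 10.5) (footprint 14×10.5) is included at this height; Merging all regions: the regions partially overlap (shared area 31.50 mm²), so overlapping operands fuse into one piece — 1 connected region. The result has 1 disconnected region.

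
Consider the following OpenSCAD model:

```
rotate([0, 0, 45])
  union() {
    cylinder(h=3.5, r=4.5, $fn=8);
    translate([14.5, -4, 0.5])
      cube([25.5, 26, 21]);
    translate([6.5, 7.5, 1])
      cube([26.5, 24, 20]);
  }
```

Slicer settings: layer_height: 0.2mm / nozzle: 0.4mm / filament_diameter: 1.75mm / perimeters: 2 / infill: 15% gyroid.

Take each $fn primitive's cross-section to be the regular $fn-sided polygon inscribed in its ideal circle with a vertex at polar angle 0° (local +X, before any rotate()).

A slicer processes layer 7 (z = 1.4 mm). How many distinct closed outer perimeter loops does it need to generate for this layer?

2

At z = 1.4 mm: the r=4.5 cylinder contributes a regular 8-gon of circumradius 4.5; the cube at (14.5, -4) (footprint 25.5×26) is included at this height; the 26.5×24 cube at (6.5, 7.5) contributes its full rectangle; Combining (union): the regions partially overlap (shared area 268.25 mm²), so overlapping operands fuse into one piece — 2 connected regions; (whole slice rotated 45° about Z — lengths, areas and connectivity unchanged). The result has 2 disconnected regions.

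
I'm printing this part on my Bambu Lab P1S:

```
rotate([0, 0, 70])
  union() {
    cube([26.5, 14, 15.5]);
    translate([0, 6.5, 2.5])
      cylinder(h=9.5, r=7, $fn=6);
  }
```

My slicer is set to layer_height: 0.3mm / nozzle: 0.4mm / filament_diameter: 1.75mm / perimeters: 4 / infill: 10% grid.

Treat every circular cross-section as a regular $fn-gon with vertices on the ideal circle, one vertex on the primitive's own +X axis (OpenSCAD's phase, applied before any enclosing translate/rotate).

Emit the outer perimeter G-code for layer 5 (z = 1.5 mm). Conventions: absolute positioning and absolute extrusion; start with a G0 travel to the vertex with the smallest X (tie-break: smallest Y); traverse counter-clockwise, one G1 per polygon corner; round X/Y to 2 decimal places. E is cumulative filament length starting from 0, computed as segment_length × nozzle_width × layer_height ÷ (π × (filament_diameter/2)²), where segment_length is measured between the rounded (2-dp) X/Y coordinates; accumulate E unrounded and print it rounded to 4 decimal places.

G0 X-13.16 Y4.79 Z1.50
G1 X0.00 Y0.00 E0.6987
G1 X9.06 Y24.90 E2.0206
G1 X-4.09 Y29.69 E2.7189
G1 X-13.16 Y4.79 E4.0410

At z = 1.5 mm: the 26.5×14 cube contributes its full rectangle; the cylinder at (0, 6.5) does not reach this height (z outside [2.5, 12]); Merging all regions: only the 26.5×14 cube is present, so the union is just that shape — 1 connected region; (whole slice rotated 70° about Z — lengths, areas and connectivity unchanged). The outline is a single polygon with 4 vertices. Extrusion per mm of travel: 0.4 × 0.3 / (π × 0.875²) = 0.049890. Accumulating E over each segment gives final E = 4.0410.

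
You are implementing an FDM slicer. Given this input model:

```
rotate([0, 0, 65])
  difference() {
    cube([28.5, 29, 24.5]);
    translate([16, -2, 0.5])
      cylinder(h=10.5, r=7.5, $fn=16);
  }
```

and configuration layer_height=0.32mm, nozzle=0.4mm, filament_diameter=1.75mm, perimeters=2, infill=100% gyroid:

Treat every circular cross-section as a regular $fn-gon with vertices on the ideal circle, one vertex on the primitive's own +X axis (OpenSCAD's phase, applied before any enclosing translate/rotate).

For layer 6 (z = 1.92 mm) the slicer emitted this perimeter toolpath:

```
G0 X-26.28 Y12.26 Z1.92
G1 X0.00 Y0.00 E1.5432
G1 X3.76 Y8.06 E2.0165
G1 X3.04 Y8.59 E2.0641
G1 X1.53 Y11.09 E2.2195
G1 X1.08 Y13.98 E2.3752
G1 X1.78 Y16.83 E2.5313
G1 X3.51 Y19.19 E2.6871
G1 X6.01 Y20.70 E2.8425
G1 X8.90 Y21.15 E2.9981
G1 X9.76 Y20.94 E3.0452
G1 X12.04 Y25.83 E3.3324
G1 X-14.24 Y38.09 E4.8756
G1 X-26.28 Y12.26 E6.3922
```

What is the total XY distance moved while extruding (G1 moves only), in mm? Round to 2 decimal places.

120.12 mm

Sum the Euclidean lengths of each G1 segment: total = 120.12 mm.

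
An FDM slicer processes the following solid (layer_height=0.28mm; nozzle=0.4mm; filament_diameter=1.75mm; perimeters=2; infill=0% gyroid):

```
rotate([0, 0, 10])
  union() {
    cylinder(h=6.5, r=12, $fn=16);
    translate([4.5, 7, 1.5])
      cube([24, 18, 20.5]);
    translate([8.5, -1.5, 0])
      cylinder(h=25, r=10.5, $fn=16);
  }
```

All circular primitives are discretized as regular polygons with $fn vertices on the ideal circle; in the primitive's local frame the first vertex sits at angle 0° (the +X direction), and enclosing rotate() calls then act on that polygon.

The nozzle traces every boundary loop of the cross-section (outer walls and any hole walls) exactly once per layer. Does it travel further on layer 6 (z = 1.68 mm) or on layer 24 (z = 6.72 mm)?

Layer 6 (z = 1.68): the r=12 cylinder contributes a regular 16-gon of circumradius 12 (perimeter = 2·16·12.000·sin(180°/16) = 74.91 mm); the cube at (4.5, 7) is present — its section is the full 24×18 rectangle (perimeter 84.00 mm); the r=10.5 cylinder at (8.5, -1.5) gives a regular 16-gon of circumradius 10.5 (constant along its height) (perimeter = 2·16·10.500·sin(180°/16) = 65.55 mm); Merging all regions: the regions partially overlap (shared area 218.31 mm²), so the edge portions inside another operand are dropped and the merged outline is re-measured after clipping — boundary = 147.33 mm; (rotated 10° about Z; rotation is an isometry so areas/perimeters/island counts are preserved). So its perimeter = 147.33 mm. Layer 24 (z = 6.72): the cylinder is not intersected at this z (z outside [0, 6.5]); the 24×18 cube at (4.5, 7) contributes its full rectangle (perimeter 84.00 mm); the r=10.5 cylinder at (8.5, -1.5) contributes a regular 16-gon of circumradius 10.5 (perimeter = 2·16·10.500·sin(180°/16) = 65.55 mm); Taking the union: the regions partially overlap (shared area 13.92 mm²), so the edge portions inside another operand are dropped and the merged outline is re-measured after clipping — boundary = 128.19 mm; (rotated 10° about Z; rotation is an isometry so areas/perimeters/island counts are preserved). So its perimeter = 128.19 mm. Layer 6 is larger (147.33 vs 128.19 mm).

layer 6 (z = 1.68 mm)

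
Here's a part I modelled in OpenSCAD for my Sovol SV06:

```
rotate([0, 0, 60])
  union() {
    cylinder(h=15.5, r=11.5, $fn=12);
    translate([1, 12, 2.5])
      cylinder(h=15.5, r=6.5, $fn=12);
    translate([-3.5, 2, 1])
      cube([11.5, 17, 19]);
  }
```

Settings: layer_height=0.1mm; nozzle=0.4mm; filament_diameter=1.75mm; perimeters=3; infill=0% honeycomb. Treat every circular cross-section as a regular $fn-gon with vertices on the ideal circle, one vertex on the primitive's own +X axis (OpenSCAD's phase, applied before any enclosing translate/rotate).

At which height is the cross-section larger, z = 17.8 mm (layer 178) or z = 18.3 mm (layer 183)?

layer 178 (z = 17.8 mm)

Layer 178 (z = 17.8): the cylinder is not intersected at this z (z outside [0, 15.5]); the cylinder at (1, 12): section is a regular 12-gon, circumradius r=6.5 (area = (12/2)·6.500²·sin(360°/12) = 126.75 mm²); the cube at (-3.5, 2) (footprint 11.5×17) is included at this height (area 195.50 mm²); Merging all regions: the regions partially overlap — summed areas 322.25 mm² minus the doubly-counted overlap 115.31 mm² gives 206.94 mm² — area = 206.94 mm²; (rotated 60° about Z; rotation is an isometry so areas/perimeters/island counts are preserved). So its area = 206.94 mm². Layer 183 (z = 18.3): the cylinder does not reach this height (z outside [0, 15.5]); the cylinder at (1, 12) is not intersected at this z (z outside [2.5, 18]); the cube at (-3.5, 2) is present — its section is the full 11.5×17 rectangle (area 195.50 mm²); Merging all regions: only the 11.5×17 cube at (-3.5, 2) is present, so the union is just that shape — area = 195.50 mm²; (rotated 60° about Z; rotation is an isometry so areas/perimeters/island counts are preserved). So its area = 195.50 mm². Layer 178 is larger (206.94 vs 195.50 mm²).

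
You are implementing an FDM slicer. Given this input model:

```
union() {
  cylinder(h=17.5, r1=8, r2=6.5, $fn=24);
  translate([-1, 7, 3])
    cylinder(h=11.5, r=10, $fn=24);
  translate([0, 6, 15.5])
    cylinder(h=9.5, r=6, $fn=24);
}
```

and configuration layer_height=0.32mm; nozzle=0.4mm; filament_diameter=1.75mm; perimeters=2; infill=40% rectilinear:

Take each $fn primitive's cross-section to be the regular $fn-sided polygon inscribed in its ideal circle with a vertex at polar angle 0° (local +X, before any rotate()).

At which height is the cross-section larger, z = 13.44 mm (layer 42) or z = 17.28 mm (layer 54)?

layer 42 (z = 13.44 mm)

Layer 42 (z = 13.44): the cone: at t=0.768 of its height the radius interpolates to r₁+(r₂−r₁)t = 6.848, giving a regular 24-gon of that circumradius (area = (24/2)·6.848²·sin(360°/24) = 145.65 mm²); the r=10 cylinder at (-1, 7) gives a regular 24-gon of circumradius 10 (constant along its height) (area = (24/2)·10.000²·sin(360°/24) = 310.58 mm²); the cylinder at (0, 6) is not intersected at this z (z outside [15.5, 25]); Combining (union): the regions partially overlap — summed areas 456.23 mm² minus the doubly-counted overlap 100.45 mm² gives 355.78 mm² — area = 355.78 mm². So its area = 355.78 mm². Layer 54 (z = 17.28): the cone (r1=8→r2=6.5) has section circumradius 6.519 here — a regular 24-gon (area = (24/2)·6.519²·sin(360°/24) = 131.98 mm²); the cylinder at (-1, 7) is absent (z outside [3, 14.5]); the r=6 cylinder at (0, 6) contributes a regular 24-gon of circumradius 6 (area = (24/2)·6.000²·sin(360°/24) = 111.81 mm²); Combining (union): the regions partially overlap — summed areas 243.79 mm² minus the doubly-counted overlap 49.90 mm² gives 193.89 mm² — area = 193.89 mm². So its area = 193.89 mm². Layer 42 is larger (355.78 vs 193.89 mm²).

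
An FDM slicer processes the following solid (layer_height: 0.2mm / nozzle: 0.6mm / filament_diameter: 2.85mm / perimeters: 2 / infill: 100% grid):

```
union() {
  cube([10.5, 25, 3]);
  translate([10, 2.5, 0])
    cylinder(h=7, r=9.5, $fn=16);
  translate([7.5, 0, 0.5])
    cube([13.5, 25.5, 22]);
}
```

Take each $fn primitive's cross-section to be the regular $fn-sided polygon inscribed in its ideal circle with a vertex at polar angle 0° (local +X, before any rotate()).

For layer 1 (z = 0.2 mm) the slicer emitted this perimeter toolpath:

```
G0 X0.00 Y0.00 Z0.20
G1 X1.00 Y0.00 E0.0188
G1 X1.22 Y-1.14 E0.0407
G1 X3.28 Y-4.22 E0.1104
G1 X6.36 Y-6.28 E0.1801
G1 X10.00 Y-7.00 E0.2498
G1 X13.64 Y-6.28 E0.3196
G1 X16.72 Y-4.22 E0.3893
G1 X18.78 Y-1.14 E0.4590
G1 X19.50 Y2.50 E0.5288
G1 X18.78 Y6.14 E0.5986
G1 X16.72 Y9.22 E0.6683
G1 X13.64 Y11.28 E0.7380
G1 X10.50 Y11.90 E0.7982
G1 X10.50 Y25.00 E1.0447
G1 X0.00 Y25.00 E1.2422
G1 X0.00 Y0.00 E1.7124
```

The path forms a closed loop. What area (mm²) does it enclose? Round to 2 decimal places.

Apply the shoelace formula to the sequence of (X, Y) vertices; enclosed area = 440.75 mm².

440.75 mm²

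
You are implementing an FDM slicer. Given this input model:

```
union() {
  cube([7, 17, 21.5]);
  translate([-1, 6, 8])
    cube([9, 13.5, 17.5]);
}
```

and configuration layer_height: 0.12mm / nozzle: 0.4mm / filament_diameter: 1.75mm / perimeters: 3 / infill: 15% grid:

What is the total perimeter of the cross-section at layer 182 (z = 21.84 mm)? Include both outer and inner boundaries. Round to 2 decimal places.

45.00 mm

At z = 21.84 mm: the cube does not reach this height (z outside [0, 21.5]); the cube at (-1, 6) (footprint 9×13.5) is included at this height (perimeter 45.00 mm); Taking the union: only the 9×13.5 cube at (-1, 6) is present, so the union is just that shape — boundary = 45.00 mm. Overall, the cross-section is a single solid region. Total boundary length (outer) = 45.00 mm.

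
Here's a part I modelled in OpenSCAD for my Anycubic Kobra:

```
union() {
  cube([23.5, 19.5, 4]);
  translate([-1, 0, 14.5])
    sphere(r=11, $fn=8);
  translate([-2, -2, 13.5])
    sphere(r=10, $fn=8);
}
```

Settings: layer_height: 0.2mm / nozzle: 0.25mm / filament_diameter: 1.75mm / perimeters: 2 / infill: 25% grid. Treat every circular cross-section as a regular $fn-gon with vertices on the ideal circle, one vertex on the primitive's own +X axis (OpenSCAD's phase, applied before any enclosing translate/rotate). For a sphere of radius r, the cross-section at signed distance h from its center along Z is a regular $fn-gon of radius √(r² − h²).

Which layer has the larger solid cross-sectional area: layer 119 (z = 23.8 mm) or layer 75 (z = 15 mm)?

layer 75 (z = 15 mm)

Layer 119 (z = 23.8): the cube is not intersected at this z (z outside [0, 4]); the sphere at (-1, 0): section is a regular 8-gon, circumradius = √(r²−h²) = √(11²−9.3²) = 5.875 (area = (8/2)·5.875²·sin(360°/8) = 97.61 mm²); the sphere at (-2, -2) does not reach this height (|z−center|=10.300 > r=10); Taking the union: only the r=11 sphere at (-1, 0) is present, so the union is just that shape — area = 97.61 mm². So its area = 97.61 mm². Layer 75 (z = 15): the cube is not intersected at this z (z outside [0, 4]); the sphere at (-1, 0): section is a regular 8-gon, circumradius = √(r²−h²) = √(11²−0.5²) = 10.989 (area = (8/2)·10.989²·sin(360°/8) = 341.53 mm²); the r=10 sphere at (-2, -2) contributes a regular 8-gon of circumradius √(10²−1.5²) = 9.887 (area = (8/2)·9.887²·sin(360°/8) = 276.48 mm²); Taking the union: the regions partially overlap — summed areas 618.01 mm² minus the doubly-counted overlap 258.64 mm² gives 359.37 mm² — area = 359.37 mm². So its area = 359.37 mm². Layer 75 is larger (359.37 vs 97.61 mm²).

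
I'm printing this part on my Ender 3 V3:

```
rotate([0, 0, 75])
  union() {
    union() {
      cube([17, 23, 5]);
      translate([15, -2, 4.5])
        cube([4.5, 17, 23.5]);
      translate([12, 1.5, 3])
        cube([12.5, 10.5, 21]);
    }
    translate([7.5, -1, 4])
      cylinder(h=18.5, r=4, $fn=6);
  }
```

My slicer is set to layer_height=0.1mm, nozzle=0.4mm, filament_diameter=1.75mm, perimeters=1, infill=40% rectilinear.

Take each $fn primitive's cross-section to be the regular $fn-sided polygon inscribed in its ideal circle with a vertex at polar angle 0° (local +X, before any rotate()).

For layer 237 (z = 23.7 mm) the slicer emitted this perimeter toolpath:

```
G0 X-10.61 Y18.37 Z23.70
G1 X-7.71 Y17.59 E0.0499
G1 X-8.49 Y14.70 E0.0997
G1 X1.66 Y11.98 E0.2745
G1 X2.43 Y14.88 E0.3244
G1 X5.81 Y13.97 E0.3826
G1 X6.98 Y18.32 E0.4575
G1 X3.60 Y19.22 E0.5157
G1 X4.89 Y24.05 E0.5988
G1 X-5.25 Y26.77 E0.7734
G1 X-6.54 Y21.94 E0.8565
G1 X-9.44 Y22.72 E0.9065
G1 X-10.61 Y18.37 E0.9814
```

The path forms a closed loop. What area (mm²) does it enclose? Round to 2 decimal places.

160.47 mm²

Apply the shoelace formula to the sequence of (X, Y) vertices; enclosed area = 160.47 mm².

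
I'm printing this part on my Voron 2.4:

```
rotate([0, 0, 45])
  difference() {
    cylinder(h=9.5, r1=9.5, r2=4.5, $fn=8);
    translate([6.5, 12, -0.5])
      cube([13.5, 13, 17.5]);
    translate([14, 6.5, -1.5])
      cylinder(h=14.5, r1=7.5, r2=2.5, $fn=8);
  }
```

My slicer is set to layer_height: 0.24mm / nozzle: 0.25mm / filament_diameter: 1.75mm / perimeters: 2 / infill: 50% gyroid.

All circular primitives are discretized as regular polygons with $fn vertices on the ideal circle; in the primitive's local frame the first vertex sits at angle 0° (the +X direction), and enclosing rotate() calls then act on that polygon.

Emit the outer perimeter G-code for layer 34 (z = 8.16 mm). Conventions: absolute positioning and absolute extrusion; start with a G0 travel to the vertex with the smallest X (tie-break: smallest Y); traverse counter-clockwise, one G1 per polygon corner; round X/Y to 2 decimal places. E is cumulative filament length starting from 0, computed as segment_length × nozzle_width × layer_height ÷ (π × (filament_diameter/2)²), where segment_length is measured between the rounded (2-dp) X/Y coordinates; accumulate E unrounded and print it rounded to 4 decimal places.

G0 X-5.21 Y0.00 Z8.16
G1 X-3.68 Y-3.68 E0.0994
G1 X0.00 Y-5.21 E0.1988
G1 X3.68 Y-3.68 E0.2982
G1 X5.21 Y0.00 E0.3977
G1 X3.68 Y3.68 E0.4971
G1 X0.00 Y5.21 E0.5965
G1 X-3.68 Y3.68 E0.6959
G1 X-5.21 Y0.00 E0.7953

At z = 8.16 mm: the cone: at t=0.859 of its height the radius interpolates to r₁+(r₂−r₁)t = 5.205, giving a regular 8-gon of that circumradius; the 13.5×13 cube at (6.5, 12) contributes its full rectangle; the cone at (14, 6.5) contributes a regular 8-gon of circumradius 4.169 (interpolated between r1=7.5 and r2=2.5 at t=0.666); After the difference (first − rest): starting from the cone, the 13.5×13 cube at (6.5, 12) misses the remaining region (no effect); the cone at (14, 6.5) misses the remaining region (no effect) — 1 connected region; (rotated 45° about Z; rotation is an isometry so areas/perimeters/island counts are preserved). The outline is a single polygon with 8 vertices. Extrusion per mm of travel: 0.25 × 0.24 / (π × 0.875²) = 0.024945. Accumulating E over each segment gives final E = 0.7953.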